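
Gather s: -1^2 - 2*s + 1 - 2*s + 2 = 2 - 4*s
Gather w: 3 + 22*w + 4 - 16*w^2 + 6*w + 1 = -16*w^2 + 28*w + 8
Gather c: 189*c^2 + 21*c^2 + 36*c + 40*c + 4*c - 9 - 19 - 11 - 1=210*c^2 + 80*c - 40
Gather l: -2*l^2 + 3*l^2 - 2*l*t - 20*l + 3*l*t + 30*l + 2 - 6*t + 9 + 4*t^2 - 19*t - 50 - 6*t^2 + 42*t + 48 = l^2 + l*(t + 10) - 2*t^2 + 17*t + 9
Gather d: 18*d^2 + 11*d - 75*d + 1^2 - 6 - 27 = 18*d^2 - 64*d - 32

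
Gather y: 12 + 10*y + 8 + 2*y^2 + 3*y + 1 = 2*y^2 + 13*y + 21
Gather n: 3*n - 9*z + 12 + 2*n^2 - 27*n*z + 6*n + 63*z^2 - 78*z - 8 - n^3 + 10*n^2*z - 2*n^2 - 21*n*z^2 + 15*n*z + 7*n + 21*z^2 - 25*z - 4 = -n^3 + 10*n^2*z + n*(-21*z^2 - 12*z + 16) + 84*z^2 - 112*z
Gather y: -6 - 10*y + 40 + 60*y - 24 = 50*y + 10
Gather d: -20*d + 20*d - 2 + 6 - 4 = 0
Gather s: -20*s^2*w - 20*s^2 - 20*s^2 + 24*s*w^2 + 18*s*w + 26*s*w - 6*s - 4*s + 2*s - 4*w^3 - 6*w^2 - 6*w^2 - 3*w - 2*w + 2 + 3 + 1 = s^2*(-20*w - 40) + s*(24*w^2 + 44*w - 8) - 4*w^3 - 12*w^2 - 5*w + 6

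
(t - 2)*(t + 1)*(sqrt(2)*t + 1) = sqrt(2)*t^3 - sqrt(2)*t^2 + t^2 - 2*sqrt(2)*t - t - 2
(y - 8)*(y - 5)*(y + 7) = y^3 - 6*y^2 - 51*y + 280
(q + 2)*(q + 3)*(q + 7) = q^3 + 12*q^2 + 41*q + 42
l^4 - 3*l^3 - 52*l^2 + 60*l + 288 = (l - 8)*(l - 3)*(l + 2)*(l + 6)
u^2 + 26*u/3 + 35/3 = (u + 5/3)*(u + 7)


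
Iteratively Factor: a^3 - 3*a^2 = (a)*(a^2 - 3*a) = a*(a - 3)*(a)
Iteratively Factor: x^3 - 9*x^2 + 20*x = (x - 4)*(x^2 - 5*x) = x*(x - 4)*(x - 5)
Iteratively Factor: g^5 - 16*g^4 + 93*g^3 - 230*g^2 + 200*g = (g - 4)*(g^4 - 12*g^3 + 45*g^2 - 50*g) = (g - 4)*(g - 2)*(g^3 - 10*g^2 + 25*g) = g*(g - 4)*(g - 2)*(g^2 - 10*g + 25) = g*(g - 5)*(g - 4)*(g - 2)*(g - 5)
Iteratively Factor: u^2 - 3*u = (u)*(u - 3)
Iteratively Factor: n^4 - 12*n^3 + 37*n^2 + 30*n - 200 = (n - 5)*(n^3 - 7*n^2 + 2*n + 40) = (n - 5)^2*(n^2 - 2*n - 8) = (n - 5)^2*(n - 4)*(n + 2)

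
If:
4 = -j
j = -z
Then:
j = -4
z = 4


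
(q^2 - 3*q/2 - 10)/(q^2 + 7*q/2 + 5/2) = (q - 4)/(q + 1)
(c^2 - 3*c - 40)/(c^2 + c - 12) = (c^2 - 3*c - 40)/(c^2 + c - 12)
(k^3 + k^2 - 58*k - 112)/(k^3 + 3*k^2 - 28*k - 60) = (k^2 - k - 56)/(k^2 + k - 30)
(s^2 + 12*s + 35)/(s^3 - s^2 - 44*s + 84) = (s + 5)/(s^2 - 8*s + 12)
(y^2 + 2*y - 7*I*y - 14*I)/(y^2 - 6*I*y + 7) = (y + 2)/(y + I)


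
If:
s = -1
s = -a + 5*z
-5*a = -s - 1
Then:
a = 0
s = -1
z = -1/5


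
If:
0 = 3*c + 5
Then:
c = -5/3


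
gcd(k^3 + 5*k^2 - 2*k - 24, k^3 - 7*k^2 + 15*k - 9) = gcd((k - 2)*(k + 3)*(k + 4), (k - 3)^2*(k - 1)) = 1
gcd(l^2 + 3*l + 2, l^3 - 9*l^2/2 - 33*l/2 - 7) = l + 2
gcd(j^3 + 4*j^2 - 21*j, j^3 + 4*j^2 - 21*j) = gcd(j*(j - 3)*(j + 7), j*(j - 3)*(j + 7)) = j^3 + 4*j^2 - 21*j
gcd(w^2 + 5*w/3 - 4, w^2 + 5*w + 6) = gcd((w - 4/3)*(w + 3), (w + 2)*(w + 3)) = w + 3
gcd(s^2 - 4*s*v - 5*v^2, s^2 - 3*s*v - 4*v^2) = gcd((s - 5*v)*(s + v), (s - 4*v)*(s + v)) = s + v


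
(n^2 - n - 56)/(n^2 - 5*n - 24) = (n + 7)/(n + 3)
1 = 1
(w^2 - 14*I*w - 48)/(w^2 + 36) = (w - 8*I)/(w + 6*I)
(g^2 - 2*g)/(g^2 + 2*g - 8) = g/(g + 4)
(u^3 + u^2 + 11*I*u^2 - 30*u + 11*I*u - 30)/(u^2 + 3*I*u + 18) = (u^2 + u*(1 + 5*I) + 5*I)/(u - 3*I)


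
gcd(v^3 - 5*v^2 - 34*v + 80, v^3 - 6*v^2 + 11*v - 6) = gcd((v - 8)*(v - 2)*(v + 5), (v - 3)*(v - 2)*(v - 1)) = v - 2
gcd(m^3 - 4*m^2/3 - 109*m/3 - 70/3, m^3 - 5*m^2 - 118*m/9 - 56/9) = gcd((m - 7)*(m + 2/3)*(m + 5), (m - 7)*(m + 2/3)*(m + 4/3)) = m^2 - 19*m/3 - 14/3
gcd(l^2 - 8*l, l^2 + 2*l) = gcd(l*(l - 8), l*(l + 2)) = l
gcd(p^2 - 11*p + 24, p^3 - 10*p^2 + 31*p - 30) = p - 3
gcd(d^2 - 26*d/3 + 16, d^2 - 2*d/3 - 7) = 1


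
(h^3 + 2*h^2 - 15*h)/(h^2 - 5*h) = (h^2 + 2*h - 15)/(h - 5)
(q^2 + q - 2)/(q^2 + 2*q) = (q - 1)/q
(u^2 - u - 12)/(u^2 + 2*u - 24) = (u + 3)/(u + 6)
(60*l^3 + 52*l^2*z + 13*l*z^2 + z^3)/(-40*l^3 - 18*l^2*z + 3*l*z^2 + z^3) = (6*l + z)/(-4*l + z)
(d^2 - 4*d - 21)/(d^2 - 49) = (d + 3)/(d + 7)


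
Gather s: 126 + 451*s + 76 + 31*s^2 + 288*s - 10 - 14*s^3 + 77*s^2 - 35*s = -14*s^3 + 108*s^2 + 704*s + 192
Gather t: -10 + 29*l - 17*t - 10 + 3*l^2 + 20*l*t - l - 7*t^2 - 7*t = 3*l^2 + 28*l - 7*t^2 + t*(20*l - 24) - 20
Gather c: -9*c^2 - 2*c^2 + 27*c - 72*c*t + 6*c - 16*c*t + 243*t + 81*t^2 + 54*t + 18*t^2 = -11*c^2 + c*(33 - 88*t) + 99*t^2 + 297*t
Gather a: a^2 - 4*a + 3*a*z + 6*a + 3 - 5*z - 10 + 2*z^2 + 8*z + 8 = a^2 + a*(3*z + 2) + 2*z^2 + 3*z + 1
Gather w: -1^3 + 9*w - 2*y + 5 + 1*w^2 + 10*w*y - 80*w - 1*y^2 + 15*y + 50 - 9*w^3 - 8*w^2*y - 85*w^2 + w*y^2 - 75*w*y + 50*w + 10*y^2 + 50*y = -9*w^3 + w^2*(-8*y - 84) + w*(y^2 - 65*y - 21) + 9*y^2 + 63*y + 54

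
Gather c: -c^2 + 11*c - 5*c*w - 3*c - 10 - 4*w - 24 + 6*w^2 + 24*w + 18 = -c^2 + c*(8 - 5*w) + 6*w^2 + 20*w - 16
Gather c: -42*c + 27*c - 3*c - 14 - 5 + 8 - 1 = -18*c - 12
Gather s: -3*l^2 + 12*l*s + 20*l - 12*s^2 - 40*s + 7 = -3*l^2 + 20*l - 12*s^2 + s*(12*l - 40) + 7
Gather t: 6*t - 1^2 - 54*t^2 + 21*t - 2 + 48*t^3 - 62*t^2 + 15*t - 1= 48*t^3 - 116*t^2 + 42*t - 4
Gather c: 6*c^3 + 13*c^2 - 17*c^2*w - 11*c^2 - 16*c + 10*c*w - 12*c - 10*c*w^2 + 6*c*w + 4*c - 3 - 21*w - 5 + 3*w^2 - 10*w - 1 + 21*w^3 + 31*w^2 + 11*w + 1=6*c^3 + c^2*(2 - 17*w) + c*(-10*w^2 + 16*w - 24) + 21*w^3 + 34*w^2 - 20*w - 8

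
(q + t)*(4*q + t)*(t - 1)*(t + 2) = 4*q^2*t^2 + 4*q^2*t - 8*q^2 + 5*q*t^3 + 5*q*t^2 - 10*q*t + t^4 + t^3 - 2*t^2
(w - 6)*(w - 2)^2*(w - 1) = w^4 - 11*w^3 + 38*w^2 - 52*w + 24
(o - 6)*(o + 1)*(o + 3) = o^3 - 2*o^2 - 21*o - 18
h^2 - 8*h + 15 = (h - 5)*(h - 3)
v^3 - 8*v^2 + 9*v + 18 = (v - 6)*(v - 3)*(v + 1)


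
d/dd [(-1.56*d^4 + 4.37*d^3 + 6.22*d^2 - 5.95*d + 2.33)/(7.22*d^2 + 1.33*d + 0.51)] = (-22.5264*d^5 + 25.327*d^4 + 8.4418*d^3 + 57.9177*d^2 - 27.3008*d - 6.1334)/(52.1284*d^4 + 19.2052*d^3 + 9.1333*d^2 + 1.3566*d + 0.2601)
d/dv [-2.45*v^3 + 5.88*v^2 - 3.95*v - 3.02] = -7.35*v^2 + 11.76*v - 3.95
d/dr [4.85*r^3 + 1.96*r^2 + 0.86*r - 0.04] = 14.55*r^2 + 3.92*r + 0.86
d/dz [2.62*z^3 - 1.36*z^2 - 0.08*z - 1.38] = 7.86*z^2 - 2.72*z - 0.08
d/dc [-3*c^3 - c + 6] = -9*c^2 - 1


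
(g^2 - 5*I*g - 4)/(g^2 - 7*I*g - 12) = (g - I)/(g - 3*I)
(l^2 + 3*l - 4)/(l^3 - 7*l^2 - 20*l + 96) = (l - 1)/(l^2 - 11*l + 24)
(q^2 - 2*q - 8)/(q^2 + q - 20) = (q + 2)/(q + 5)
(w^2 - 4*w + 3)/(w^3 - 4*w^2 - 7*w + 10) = (w - 3)/(w^2 - 3*w - 10)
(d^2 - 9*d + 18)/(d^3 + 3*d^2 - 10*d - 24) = (d - 6)/(d^2 + 6*d + 8)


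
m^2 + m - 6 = (m - 2)*(m + 3)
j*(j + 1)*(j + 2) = j^3 + 3*j^2 + 2*j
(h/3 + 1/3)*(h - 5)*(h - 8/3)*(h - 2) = h^4/3 - 26*h^3/9 + 19*h^2/3 + 2*h/3 - 80/9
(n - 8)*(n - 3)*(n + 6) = n^3 - 5*n^2 - 42*n + 144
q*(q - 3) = q^2 - 3*q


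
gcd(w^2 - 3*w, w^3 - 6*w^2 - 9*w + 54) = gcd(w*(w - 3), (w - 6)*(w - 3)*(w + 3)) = w - 3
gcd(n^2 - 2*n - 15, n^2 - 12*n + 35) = n - 5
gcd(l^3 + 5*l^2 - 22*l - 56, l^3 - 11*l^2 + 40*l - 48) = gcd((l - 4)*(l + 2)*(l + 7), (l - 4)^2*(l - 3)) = l - 4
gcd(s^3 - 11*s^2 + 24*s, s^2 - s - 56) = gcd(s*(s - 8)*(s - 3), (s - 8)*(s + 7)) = s - 8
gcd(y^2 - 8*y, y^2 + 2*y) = y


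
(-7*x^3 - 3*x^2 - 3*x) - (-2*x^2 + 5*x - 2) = -7*x^3 - x^2 - 8*x + 2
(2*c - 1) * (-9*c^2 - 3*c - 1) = -18*c^3 + 3*c^2 + c + 1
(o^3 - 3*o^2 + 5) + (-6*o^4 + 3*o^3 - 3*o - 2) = -6*o^4 + 4*o^3 - 3*o^2 - 3*o + 3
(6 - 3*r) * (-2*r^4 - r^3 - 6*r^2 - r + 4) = 6*r^5 - 9*r^4 + 12*r^3 - 33*r^2 - 18*r + 24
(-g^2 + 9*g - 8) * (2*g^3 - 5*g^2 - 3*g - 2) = -2*g^5 + 23*g^4 - 58*g^3 + 15*g^2 + 6*g + 16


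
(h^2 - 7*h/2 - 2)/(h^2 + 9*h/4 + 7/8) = 4*(h - 4)/(4*h + 7)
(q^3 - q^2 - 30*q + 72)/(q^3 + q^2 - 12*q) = (q^2 + 2*q - 24)/(q*(q + 4))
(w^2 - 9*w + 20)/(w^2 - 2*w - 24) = (-w^2 + 9*w - 20)/(-w^2 + 2*w + 24)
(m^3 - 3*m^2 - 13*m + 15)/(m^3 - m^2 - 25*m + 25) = (m + 3)/(m + 5)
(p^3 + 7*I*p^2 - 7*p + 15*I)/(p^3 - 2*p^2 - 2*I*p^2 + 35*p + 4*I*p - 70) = (p^2 + 2*I*p + 3)/(p^2 - p*(2 + 7*I) + 14*I)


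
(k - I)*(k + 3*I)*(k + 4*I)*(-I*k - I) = -I*k^4 + 6*k^3 - I*k^3 + 6*k^2 + 5*I*k^2 + 12*k + 5*I*k + 12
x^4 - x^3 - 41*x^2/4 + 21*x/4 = x*(x - 7/2)*(x - 1/2)*(x + 3)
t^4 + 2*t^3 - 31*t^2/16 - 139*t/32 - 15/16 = (t - 3/2)*(t + 1/4)*(t + 5/4)*(t + 2)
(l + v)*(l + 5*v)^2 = l^3 + 11*l^2*v + 35*l*v^2 + 25*v^3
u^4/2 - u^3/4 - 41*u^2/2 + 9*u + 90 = (u/2 + 1)*(u - 6)*(u - 5/2)*(u + 6)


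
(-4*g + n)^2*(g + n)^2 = 16*g^4 + 24*g^3*n + g^2*n^2 - 6*g*n^3 + n^4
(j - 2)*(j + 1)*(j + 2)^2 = j^4 + 3*j^3 - 2*j^2 - 12*j - 8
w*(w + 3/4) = w^2 + 3*w/4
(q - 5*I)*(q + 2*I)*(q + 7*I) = q^3 + 4*I*q^2 + 31*q + 70*I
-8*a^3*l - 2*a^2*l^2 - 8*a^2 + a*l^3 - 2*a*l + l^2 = (-4*a + l)*(2*a + l)*(a*l + 1)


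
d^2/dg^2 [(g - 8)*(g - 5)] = 2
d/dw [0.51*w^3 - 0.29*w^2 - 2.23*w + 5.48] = 1.53*w^2 - 0.58*w - 2.23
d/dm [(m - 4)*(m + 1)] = 2*m - 3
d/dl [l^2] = 2*l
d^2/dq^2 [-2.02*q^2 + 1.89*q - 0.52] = -4.04000000000000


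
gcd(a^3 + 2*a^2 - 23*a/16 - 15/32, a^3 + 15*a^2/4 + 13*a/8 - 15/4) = a^2 + 7*a/4 - 15/8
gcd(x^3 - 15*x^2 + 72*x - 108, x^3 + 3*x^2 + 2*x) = 1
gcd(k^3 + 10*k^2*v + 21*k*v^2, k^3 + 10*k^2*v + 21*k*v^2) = k^3 + 10*k^2*v + 21*k*v^2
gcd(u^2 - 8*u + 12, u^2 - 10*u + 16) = u - 2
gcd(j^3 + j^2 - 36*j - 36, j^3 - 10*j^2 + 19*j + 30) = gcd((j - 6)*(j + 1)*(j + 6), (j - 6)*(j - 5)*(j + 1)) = j^2 - 5*j - 6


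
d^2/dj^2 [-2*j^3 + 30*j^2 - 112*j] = 60 - 12*j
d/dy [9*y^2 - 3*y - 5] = 18*y - 3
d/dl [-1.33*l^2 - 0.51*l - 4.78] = -2.66*l - 0.51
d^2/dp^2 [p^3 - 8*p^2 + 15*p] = 6*p - 16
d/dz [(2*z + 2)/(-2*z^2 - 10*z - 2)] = (-z^2 - 5*z + (z + 1)*(2*z + 5) - 1)/(z^2 + 5*z + 1)^2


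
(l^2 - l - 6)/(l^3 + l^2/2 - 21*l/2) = 2*(l + 2)/(l*(2*l + 7))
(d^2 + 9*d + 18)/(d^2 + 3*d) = (d + 6)/d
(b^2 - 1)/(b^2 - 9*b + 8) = (b + 1)/(b - 8)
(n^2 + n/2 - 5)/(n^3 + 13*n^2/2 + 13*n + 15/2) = (n - 2)/(n^2 + 4*n + 3)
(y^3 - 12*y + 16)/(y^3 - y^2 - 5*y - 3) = (-y^3 + 12*y - 16)/(-y^3 + y^2 + 5*y + 3)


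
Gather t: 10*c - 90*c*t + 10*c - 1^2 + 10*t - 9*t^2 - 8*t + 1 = 20*c - 9*t^2 + t*(2 - 90*c)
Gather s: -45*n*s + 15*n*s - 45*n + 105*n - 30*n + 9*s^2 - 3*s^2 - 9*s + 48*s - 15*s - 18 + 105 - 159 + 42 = 30*n + 6*s^2 + s*(24 - 30*n) - 30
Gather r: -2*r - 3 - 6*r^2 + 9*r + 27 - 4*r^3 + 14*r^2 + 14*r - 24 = -4*r^3 + 8*r^2 + 21*r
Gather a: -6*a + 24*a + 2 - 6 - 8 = 18*a - 12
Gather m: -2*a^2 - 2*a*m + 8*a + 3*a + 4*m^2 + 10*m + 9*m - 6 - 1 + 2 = -2*a^2 + 11*a + 4*m^2 + m*(19 - 2*a) - 5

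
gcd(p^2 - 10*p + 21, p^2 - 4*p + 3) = p - 3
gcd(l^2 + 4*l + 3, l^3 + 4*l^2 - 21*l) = 1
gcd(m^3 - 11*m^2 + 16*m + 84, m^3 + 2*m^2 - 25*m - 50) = m + 2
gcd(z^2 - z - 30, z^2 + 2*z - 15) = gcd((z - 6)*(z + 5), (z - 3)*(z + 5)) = z + 5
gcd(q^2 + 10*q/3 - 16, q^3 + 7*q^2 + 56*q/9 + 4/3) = q + 6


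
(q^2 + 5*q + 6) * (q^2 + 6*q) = q^4 + 11*q^3 + 36*q^2 + 36*q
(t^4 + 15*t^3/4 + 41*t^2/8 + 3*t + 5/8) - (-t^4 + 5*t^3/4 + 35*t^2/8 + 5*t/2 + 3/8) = 2*t^4 + 5*t^3/2 + 3*t^2/4 + t/2 + 1/4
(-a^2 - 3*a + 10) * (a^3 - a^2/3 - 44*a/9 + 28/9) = -a^5 - 8*a^4/3 + 143*a^3/9 + 74*a^2/9 - 524*a/9 + 280/9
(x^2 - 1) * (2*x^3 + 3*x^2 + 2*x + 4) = 2*x^5 + 3*x^4 + x^2 - 2*x - 4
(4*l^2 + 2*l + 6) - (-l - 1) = 4*l^2 + 3*l + 7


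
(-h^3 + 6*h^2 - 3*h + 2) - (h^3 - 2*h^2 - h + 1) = -2*h^3 + 8*h^2 - 2*h + 1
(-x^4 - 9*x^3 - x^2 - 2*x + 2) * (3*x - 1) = -3*x^5 - 26*x^4 + 6*x^3 - 5*x^2 + 8*x - 2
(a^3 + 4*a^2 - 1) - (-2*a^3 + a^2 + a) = 3*a^3 + 3*a^2 - a - 1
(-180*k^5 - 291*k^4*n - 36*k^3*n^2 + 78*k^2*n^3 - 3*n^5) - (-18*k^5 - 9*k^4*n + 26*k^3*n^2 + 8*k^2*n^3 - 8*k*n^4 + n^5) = -162*k^5 - 282*k^4*n - 62*k^3*n^2 + 70*k^2*n^3 + 8*k*n^4 - 4*n^5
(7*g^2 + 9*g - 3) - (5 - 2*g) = 7*g^2 + 11*g - 8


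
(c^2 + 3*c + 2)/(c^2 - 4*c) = (c^2 + 3*c + 2)/(c*(c - 4))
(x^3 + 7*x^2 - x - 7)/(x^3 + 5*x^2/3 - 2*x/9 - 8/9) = 9*(x^2 + 6*x - 7)/(9*x^2 + 6*x - 8)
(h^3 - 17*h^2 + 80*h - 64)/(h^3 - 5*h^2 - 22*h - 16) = (h^2 - 9*h + 8)/(h^2 + 3*h + 2)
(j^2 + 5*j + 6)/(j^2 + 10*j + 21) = (j + 2)/(j + 7)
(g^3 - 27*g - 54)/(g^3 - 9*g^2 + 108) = (g + 3)/(g - 6)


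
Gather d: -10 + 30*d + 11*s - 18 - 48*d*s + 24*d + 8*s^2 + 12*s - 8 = d*(54 - 48*s) + 8*s^2 + 23*s - 36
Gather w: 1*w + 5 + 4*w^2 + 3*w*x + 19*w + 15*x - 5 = 4*w^2 + w*(3*x + 20) + 15*x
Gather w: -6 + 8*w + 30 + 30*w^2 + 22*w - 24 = 30*w^2 + 30*w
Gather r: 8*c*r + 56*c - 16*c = 8*c*r + 40*c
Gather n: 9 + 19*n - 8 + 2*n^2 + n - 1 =2*n^2 + 20*n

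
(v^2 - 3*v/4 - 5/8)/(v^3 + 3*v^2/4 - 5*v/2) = (v + 1/2)/(v*(v + 2))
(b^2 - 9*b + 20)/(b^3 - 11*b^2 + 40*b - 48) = (b - 5)/(b^2 - 7*b + 12)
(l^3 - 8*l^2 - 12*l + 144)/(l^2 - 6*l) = l - 2 - 24/l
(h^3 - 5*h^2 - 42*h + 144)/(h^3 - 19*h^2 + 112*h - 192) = (h + 6)/(h - 8)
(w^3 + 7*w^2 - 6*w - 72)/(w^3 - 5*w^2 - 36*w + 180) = (w^2 + w - 12)/(w^2 - 11*w + 30)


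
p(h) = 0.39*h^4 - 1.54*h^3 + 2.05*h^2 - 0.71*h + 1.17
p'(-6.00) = -528.59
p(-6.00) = 917.31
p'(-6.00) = -528.59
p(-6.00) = 917.31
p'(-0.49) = -4.01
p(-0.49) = 2.21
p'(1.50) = 0.31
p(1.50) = 1.49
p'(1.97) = 1.36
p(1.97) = 1.83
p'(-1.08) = -12.49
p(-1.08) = 6.80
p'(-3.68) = -156.11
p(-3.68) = 179.82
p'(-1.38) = -19.27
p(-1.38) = 11.52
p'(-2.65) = -73.05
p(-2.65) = 65.34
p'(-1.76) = -30.74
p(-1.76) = 20.91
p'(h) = 1.56*h^3 - 4.62*h^2 + 4.1*h - 0.71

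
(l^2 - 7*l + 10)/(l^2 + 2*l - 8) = (l - 5)/(l + 4)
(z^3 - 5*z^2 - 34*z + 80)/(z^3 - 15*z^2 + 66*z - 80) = (z + 5)/(z - 5)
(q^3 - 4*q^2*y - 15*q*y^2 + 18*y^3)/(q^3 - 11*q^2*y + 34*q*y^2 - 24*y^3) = (-q - 3*y)/(-q + 4*y)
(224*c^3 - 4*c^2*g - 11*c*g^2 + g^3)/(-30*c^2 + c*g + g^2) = (224*c^3 - 4*c^2*g - 11*c*g^2 + g^3)/(-30*c^2 + c*g + g^2)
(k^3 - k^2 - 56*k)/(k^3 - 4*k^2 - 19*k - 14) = k*(-k^2 + k + 56)/(-k^3 + 4*k^2 + 19*k + 14)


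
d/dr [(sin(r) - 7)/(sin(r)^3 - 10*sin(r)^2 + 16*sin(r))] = (-2*sin(r)^3 + 31*sin(r)^2 - 140*sin(r) + 112)*cos(r)/((sin(r) - 8)^2*(sin(r) - 2)^2*sin(r)^2)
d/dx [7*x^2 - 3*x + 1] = 14*x - 3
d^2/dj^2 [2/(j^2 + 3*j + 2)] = 4*(-j^2 - 3*j + (2*j + 3)^2 - 2)/(j^2 + 3*j + 2)^3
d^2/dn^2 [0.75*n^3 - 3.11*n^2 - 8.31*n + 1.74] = 4.5*n - 6.22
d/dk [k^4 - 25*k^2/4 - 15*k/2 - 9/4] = 4*k^3 - 25*k/2 - 15/2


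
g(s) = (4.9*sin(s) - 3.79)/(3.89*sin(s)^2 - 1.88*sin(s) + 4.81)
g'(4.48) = 0.07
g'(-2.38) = 0.15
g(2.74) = -0.40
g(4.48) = -0.83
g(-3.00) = -0.87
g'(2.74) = -1.06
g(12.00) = -0.93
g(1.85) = 0.14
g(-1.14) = -0.85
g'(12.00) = -0.09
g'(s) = (-7.78*sin(s)*cos(s) + 1.88*cos(s))*(4.9*sin(s) - 3.79)/(3.89*sin(s)^2 - 1.88*sin(s) + 4.81)^2 + 4.9*cos(s)/(3.89*sin(s)^2 - 1.88*sin(s) + 4.81)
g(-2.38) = -0.90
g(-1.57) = -0.82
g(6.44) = -0.66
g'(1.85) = -0.17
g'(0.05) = 0.80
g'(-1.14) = -0.12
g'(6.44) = 0.96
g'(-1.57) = -0.00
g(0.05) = -0.75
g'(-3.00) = -0.44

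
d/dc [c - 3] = 1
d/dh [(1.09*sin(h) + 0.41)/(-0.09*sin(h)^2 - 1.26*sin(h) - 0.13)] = (0.0981*sin(h)^2 + 0.0738000000000001*sin(h) + 0.3749)*cos(h)/(0.0081*sin(h)^4 + 0.2268*sin(h)^3 + 1.611*sin(h)^2 + 0.3276*sin(h) + 0.0169)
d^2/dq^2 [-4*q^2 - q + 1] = -8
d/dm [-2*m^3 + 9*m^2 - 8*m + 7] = -6*m^2 + 18*m - 8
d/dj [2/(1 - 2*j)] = 4/(2*j - 1)^2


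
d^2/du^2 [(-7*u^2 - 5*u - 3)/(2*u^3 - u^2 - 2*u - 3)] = 2*(-28*u^6 - 60*u^5 - 126*u^4 - 257*u^3 - 90*u^2 - 27*u - 36)/(8*u^9 - 12*u^8 - 18*u^7 - 13*u^6 + 54*u^5 + 51*u^4 + 10*u^3 - 63*u^2 - 54*u - 27)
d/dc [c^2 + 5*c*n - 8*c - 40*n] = 2*c + 5*n - 8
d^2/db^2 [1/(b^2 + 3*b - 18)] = 2*(-b^2 - 3*b + (2*b + 3)^2 + 18)/(b^2 + 3*b - 18)^3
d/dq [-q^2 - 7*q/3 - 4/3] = -2*q - 7/3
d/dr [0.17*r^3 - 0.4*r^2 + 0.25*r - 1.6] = 0.51*r^2 - 0.8*r + 0.25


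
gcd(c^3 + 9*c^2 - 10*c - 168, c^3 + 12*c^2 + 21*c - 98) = c + 7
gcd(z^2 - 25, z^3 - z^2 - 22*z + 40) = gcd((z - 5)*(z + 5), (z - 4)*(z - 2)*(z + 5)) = z + 5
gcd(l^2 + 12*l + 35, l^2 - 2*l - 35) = l + 5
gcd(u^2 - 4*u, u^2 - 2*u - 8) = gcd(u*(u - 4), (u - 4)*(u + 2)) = u - 4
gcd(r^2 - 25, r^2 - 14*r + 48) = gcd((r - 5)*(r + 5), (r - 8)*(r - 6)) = 1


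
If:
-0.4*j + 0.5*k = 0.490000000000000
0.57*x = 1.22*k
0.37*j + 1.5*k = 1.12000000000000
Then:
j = -0.22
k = 0.80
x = 1.72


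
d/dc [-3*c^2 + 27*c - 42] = 27 - 6*c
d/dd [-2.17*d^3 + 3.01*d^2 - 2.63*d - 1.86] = -6.51*d^2 + 6.02*d - 2.63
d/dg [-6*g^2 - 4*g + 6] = -12*g - 4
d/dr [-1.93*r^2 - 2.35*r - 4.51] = -3.86*r - 2.35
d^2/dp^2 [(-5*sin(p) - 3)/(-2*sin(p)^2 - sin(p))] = (-20*sin(p)^2 - 38*sin(p) + 22 + 69/sin(p) + 36/sin(p)^2 + 6/sin(p)^3)/(2*sin(p) + 1)^3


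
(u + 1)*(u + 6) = u^2 + 7*u + 6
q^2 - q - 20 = (q - 5)*(q + 4)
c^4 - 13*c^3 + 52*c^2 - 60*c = c*(c - 6)*(c - 5)*(c - 2)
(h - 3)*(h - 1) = h^2 - 4*h + 3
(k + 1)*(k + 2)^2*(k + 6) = k^4 + 11*k^3 + 38*k^2 + 52*k + 24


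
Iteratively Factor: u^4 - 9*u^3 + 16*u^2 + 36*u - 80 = (u + 2)*(u^3 - 11*u^2 + 38*u - 40) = (u - 5)*(u + 2)*(u^2 - 6*u + 8) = (u - 5)*(u - 4)*(u + 2)*(u - 2)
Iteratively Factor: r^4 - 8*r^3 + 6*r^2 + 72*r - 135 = (r - 5)*(r^3 - 3*r^2 - 9*r + 27) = (r - 5)*(r + 3)*(r^2 - 6*r + 9) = (r - 5)*(r - 3)*(r + 3)*(r - 3)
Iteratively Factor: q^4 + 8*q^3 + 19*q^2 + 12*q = (q + 3)*(q^3 + 5*q^2 + 4*q) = (q + 1)*(q + 3)*(q^2 + 4*q) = q*(q + 1)*(q + 3)*(q + 4)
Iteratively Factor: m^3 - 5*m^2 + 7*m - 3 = (m - 3)*(m^2 - 2*m + 1) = (m - 3)*(m - 1)*(m - 1)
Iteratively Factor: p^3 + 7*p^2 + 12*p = (p + 4)*(p^2 + 3*p) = p*(p + 4)*(p + 3)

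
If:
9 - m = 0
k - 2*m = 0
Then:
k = 18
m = 9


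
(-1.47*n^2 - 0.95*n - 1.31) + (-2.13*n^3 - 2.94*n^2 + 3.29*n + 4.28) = -2.13*n^3 - 4.41*n^2 + 2.34*n + 2.97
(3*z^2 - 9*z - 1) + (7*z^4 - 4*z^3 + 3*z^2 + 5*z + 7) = 7*z^4 - 4*z^3 + 6*z^2 - 4*z + 6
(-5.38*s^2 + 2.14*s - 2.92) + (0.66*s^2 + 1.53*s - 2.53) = -4.72*s^2 + 3.67*s - 5.45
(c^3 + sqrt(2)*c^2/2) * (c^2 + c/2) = c^5 + c^4/2 + sqrt(2)*c^4/2 + sqrt(2)*c^3/4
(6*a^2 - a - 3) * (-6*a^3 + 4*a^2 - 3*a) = -36*a^5 + 30*a^4 - 4*a^3 - 9*a^2 + 9*a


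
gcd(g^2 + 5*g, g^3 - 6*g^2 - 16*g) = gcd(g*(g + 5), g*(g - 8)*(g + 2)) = g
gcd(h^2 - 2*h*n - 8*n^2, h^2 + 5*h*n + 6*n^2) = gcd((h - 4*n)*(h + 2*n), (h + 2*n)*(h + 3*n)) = h + 2*n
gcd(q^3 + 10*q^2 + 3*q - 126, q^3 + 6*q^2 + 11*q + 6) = 1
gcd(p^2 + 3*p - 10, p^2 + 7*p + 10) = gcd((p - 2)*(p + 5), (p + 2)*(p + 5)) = p + 5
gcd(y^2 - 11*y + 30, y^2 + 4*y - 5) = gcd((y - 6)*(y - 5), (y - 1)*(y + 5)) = 1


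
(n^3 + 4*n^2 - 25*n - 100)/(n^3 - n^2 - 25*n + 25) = (n + 4)/(n - 1)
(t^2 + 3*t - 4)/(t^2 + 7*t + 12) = (t - 1)/(t + 3)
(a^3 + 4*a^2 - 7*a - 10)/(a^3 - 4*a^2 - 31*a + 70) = (a + 1)/(a - 7)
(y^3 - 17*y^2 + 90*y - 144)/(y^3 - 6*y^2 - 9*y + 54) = (y - 8)/(y + 3)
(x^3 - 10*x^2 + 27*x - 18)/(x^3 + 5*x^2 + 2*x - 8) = (x^2 - 9*x + 18)/(x^2 + 6*x + 8)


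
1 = 1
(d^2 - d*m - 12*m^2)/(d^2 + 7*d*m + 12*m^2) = (d - 4*m)/(d + 4*m)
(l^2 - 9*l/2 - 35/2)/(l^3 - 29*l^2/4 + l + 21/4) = 2*(2*l + 5)/(4*l^2 - l - 3)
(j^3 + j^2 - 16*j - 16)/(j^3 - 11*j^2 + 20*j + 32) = (j + 4)/(j - 8)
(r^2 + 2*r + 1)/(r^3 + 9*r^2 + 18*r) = (r^2 + 2*r + 1)/(r*(r^2 + 9*r + 18))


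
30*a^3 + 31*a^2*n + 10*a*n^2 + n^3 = (2*a + n)*(3*a + n)*(5*a + n)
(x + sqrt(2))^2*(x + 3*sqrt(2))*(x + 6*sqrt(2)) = x^4 + 11*sqrt(2)*x^3 + 74*x^2 + 90*sqrt(2)*x + 72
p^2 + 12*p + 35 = (p + 5)*(p + 7)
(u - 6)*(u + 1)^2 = u^3 - 4*u^2 - 11*u - 6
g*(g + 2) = g^2 + 2*g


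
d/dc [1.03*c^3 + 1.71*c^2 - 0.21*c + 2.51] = 3.09*c^2 + 3.42*c - 0.21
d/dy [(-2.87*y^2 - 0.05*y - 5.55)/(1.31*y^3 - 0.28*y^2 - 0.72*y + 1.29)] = (3.7597*y^4 + 0.131*y^3 + 23.8639*y^2 - 10.5126*y - 4.0605)/(1.7161*y^6 - 0.7336*y^5 - 1.808*y^4 + 3.783*y^3 - 0.204*y^2 - 1.8576*y + 1.6641)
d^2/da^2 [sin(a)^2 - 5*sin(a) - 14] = 5*sin(a) + 2*cos(2*a)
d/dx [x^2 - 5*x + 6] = 2*x - 5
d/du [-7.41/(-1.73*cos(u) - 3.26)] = 12.8193*sin(u)/(1.73*cos(u) + 3.26)^2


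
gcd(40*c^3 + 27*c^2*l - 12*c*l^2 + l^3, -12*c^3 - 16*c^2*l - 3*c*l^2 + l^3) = c + l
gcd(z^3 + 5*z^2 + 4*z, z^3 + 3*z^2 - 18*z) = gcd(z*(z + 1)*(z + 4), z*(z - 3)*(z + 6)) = z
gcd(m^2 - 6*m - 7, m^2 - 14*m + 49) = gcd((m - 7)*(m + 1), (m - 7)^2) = m - 7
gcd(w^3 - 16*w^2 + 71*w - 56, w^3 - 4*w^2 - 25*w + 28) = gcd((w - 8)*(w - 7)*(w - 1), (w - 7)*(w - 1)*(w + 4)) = w^2 - 8*w + 7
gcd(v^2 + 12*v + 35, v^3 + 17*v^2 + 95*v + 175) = v^2 + 12*v + 35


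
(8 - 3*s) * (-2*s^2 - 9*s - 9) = 6*s^3 + 11*s^2 - 45*s - 72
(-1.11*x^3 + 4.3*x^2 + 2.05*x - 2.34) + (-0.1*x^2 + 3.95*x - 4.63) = -1.11*x^3 + 4.2*x^2 + 6.0*x - 6.97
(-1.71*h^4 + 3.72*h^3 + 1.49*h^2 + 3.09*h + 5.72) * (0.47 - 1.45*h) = 2.4795*h^5 - 6.1977*h^4 - 0.4121*h^3 - 3.7802*h^2 - 6.8417*h + 2.6884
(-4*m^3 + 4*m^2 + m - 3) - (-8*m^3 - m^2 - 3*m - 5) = 4*m^3 + 5*m^2 + 4*m + 2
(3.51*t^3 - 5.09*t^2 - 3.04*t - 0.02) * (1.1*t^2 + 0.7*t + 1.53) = 3.861*t^5 - 3.142*t^4 - 1.5367*t^3 - 9.9377*t^2 - 4.6652*t - 0.0306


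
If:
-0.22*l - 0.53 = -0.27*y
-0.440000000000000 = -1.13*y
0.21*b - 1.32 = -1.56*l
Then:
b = 20.63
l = -1.93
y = 0.39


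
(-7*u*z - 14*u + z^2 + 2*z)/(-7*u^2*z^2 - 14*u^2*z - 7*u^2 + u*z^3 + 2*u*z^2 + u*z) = (z + 2)/(u*(z^2 + 2*z + 1))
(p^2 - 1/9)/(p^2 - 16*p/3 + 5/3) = (p + 1/3)/(p - 5)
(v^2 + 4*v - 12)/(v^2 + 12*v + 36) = (v - 2)/(v + 6)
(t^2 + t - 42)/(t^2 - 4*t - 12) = (t + 7)/(t + 2)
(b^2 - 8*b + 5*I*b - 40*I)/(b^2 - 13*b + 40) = (b + 5*I)/(b - 5)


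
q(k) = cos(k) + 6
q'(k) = -sin(k)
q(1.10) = 6.45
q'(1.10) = -0.89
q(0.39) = 6.92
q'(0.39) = -0.38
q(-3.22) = 5.00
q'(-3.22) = -0.08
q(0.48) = 6.89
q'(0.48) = -0.46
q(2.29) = 5.34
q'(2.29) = -0.75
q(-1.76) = 5.81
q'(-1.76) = 0.98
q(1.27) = 6.30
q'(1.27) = -0.96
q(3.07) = 5.00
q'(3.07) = -0.07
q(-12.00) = 6.84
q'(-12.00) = -0.54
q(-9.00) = 5.09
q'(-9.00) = 0.41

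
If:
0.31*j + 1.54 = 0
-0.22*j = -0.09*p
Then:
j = -4.97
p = -12.14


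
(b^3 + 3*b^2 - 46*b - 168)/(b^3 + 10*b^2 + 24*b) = (b - 7)/b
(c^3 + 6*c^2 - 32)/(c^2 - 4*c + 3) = (c^3 + 6*c^2 - 32)/(c^2 - 4*c + 3)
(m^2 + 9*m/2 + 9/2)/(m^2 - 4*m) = (2*m^2 + 9*m + 9)/(2*m*(m - 4))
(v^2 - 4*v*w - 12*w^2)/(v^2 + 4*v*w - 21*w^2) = (v^2 - 4*v*w - 12*w^2)/(v^2 + 4*v*w - 21*w^2)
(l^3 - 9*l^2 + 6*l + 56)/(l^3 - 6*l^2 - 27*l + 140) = (l + 2)/(l + 5)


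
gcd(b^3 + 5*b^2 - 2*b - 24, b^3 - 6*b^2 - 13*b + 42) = b^2 + b - 6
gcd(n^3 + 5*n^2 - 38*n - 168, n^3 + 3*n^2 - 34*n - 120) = n^2 - 2*n - 24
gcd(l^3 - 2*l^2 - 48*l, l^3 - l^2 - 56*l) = l^2 - 8*l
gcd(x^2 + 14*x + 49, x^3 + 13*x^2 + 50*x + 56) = x + 7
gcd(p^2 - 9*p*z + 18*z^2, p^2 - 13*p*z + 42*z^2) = -p + 6*z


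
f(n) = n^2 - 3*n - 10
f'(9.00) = 15.00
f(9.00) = 44.00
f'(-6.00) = -15.00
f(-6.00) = 44.00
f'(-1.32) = -5.64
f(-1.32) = -4.30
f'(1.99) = 0.98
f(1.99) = -12.01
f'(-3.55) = -10.10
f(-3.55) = 13.25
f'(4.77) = 6.54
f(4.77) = -1.56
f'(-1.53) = -6.06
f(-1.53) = -3.07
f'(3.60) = 4.20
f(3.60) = -7.84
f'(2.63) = 2.26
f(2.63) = -10.97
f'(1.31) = -0.38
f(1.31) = -12.21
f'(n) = 2*n - 3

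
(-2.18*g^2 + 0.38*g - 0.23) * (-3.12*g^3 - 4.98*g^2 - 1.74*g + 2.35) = 6.8016*g^5 + 9.6708*g^4 + 2.6184*g^3 - 4.6388*g^2 + 1.2932*g - 0.5405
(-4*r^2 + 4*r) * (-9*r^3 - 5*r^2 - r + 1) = 36*r^5 - 16*r^4 - 16*r^3 - 8*r^2 + 4*r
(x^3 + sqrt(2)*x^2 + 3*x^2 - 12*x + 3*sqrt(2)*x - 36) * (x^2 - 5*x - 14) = x^5 - 2*x^4 + sqrt(2)*x^4 - 41*x^3 - 2*sqrt(2)*x^3 - 29*sqrt(2)*x^2 - 18*x^2 - 42*sqrt(2)*x + 348*x + 504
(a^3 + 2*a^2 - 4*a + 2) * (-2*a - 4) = -2*a^4 - 8*a^3 + 12*a - 8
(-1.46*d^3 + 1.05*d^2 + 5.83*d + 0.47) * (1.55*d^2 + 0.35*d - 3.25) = -2.263*d^5 + 1.1165*d^4 + 14.149*d^3 - 0.6435*d^2 - 18.783*d - 1.5275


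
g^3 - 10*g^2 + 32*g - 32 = (g - 4)^2*(g - 2)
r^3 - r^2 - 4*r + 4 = (r - 2)*(r - 1)*(r + 2)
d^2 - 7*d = d*(d - 7)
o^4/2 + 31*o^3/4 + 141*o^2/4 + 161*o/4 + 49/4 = (o/2 + 1/2)*(o + 1/2)*(o + 7)^2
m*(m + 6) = m^2 + 6*m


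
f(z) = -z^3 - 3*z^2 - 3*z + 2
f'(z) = -3*z^2 - 6*z - 3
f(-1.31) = 3.03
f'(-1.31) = -0.29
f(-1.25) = 3.02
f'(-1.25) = -0.19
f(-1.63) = 3.25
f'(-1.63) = -1.19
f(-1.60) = 3.22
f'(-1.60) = -1.08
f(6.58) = -432.52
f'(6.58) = -172.37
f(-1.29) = 3.02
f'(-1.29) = -0.25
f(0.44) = 0.01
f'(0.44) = -6.22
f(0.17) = 1.40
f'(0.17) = -4.11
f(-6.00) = 128.00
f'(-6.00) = -75.00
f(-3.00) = 11.00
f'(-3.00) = -12.00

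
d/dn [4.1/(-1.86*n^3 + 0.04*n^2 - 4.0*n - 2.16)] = (22.878*n^2 - 0.328*n + 16.4)/(1.86*n^3 - 0.04*n^2 + 4.0*n + 2.16)^2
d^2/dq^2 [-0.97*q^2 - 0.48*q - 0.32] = -1.94000000000000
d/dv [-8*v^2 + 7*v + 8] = 7 - 16*v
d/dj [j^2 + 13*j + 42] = 2*j + 13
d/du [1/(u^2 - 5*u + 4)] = (5 - 2*u)/(u^2 - 5*u + 4)^2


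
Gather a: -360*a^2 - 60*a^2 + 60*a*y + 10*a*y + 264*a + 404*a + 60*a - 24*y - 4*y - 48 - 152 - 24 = -420*a^2 + a*(70*y + 728) - 28*y - 224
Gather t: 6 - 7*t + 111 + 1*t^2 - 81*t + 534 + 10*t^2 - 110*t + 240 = 11*t^2 - 198*t + 891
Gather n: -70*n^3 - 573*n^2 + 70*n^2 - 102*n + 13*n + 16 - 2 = -70*n^3 - 503*n^2 - 89*n + 14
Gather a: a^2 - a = a^2 - a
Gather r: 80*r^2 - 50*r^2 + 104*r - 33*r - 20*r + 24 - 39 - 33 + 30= 30*r^2 + 51*r - 18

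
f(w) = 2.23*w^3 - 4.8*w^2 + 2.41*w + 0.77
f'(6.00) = 185.65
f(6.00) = 324.11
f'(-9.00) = 630.70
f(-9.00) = -2035.39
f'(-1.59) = 34.59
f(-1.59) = -24.16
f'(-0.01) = 2.51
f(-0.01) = 0.75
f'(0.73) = -1.03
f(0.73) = 0.84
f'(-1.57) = 33.97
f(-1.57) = -23.48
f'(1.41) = 2.17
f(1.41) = 0.88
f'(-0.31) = 6.03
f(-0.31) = -0.50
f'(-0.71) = 12.60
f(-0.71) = -4.16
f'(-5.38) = 247.70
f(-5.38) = -498.39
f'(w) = 6.69*w^2 - 9.6*w + 2.41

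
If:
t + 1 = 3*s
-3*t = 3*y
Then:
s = 1/3 - y/3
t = -y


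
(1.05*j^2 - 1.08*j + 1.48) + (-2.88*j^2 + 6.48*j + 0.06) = -1.83*j^2 + 5.4*j + 1.54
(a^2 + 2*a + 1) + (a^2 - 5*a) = 2*a^2 - 3*a + 1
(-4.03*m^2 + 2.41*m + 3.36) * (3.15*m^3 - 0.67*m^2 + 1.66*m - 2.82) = -12.6945*m^5 + 10.2916*m^4 + 2.2795*m^3 + 13.114*m^2 - 1.2186*m - 9.4752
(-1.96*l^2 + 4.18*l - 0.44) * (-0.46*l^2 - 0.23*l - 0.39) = 0.9016*l^4 - 1.472*l^3 + 0.00540000000000004*l^2 - 1.529*l + 0.1716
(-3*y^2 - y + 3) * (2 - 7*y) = 21*y^3 + y^2 - 23*y + 6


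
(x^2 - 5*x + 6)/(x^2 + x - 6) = (x - 3)/(x + 3)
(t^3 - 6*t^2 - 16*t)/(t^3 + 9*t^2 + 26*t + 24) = t*(t - 8)/(t^2 + 7*t + 12)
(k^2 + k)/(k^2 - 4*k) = (k + 1)/(k - 4)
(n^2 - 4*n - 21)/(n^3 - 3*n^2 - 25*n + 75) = (n^2 - 4*n - 21)/(n^3 - 3*n^2 - 25*n + 75)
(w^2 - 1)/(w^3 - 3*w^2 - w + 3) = 1/(w - 3)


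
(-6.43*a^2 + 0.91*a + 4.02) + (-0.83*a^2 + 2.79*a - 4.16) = -7.26*a^2 + 3.7*a - 0.140000000000001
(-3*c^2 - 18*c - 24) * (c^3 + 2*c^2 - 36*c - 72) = -3*c^5 - 24*c^4 + 48*c^3 + 816*c^2 + 2160*c + 1728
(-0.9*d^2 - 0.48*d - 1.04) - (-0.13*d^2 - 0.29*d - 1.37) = -0.77*d^2 - 0.19*d + 0.33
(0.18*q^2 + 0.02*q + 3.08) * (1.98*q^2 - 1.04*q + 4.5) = 0.3564*q^4 - 0.1476*q^3 + 6.8876*q^2 - 3.1132*q + 13.86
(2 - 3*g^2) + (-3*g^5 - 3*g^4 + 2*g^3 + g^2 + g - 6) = -3*g^5 - 3*g^4 + 2*g^3 - 2*g^2 + g - 4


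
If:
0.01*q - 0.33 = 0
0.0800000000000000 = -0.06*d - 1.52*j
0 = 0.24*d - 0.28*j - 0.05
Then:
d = 0.14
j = -0.06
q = 33.00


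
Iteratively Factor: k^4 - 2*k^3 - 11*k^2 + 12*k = (k - 4)*(k^3 + 2*k^2 - 3*k) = (k - 4)*(k - 1)*(k^2 + 3*k) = k*(k - 4)*(k - 1)*(k + 3)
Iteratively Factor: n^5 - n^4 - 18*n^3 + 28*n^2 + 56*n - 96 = (n - 3)*(n^4 + 2*n^3 - 12*n^2 - 8*n + 32) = (n - 3)*(n + 4)*(n^3 - 2*n^2 - 4*n + 8) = (n - 3)*(n - 2)*(n + 4)*(n^2 - 4) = (n - 3)*(n - 2)^2*(n + 4)*(n + 2)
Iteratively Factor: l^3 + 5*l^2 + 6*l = (l)*(l^2 + 5*l + 6) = l*(l + 3)*(l + 2)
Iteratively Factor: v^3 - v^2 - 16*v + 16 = (v + 4)*(v^2 - 5*v + 4) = (v - 1)*(v + 4)*(v - 4)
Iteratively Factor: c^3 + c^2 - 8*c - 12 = (c + 2)*(c^2 - c - 6) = (c - 3)*(c + 2)*(c + 2)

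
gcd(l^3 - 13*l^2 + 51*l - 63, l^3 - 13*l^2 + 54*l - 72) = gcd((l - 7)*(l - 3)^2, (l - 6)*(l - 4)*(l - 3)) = l - 3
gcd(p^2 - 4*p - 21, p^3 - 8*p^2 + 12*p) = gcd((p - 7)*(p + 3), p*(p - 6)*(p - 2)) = 1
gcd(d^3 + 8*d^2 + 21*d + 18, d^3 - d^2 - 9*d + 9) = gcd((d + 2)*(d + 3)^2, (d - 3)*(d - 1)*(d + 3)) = d + 3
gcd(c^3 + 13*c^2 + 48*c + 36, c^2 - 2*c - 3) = c + 1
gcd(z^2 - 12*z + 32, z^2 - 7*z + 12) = z - 4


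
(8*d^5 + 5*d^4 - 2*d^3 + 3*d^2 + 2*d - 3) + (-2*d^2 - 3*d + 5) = 8*d^5 + 5*d^4 - 2*d^3 + d^2 - d + 2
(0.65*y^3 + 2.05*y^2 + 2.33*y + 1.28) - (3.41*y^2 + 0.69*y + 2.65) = 0.65*y^3 - 1.36*y^2 + 1.64*y - 1.37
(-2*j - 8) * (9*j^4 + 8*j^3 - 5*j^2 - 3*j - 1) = -18*j^5 - 88*j^4 - 54*j^3 + 46*j^2 + 26*j + 8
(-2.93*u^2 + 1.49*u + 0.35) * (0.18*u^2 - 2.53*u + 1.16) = -0.5274*u^4 + 7.6811*u^3 - 7.1055*u^2 + 0.8429*u + 0.406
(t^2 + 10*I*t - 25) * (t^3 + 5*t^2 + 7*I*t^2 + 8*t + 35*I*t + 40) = t^5 + 5*t^4 + 17*I*t^4 - 87*t^3 + 85*I*t^3 - 435*t^2 - 95*I*t^2 - 200*t - 475*I*t - 1000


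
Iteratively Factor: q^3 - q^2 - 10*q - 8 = (q - 4)*(q^2 + 3*q + 2) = (q - 4)*(q + 2)*(q + 1)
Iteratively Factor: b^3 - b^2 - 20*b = (b - 5)*(b^2 + 4*b) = b*(b - 5)*(b + 4)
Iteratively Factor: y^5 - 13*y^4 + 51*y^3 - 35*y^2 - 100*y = (y)*(y^4 - 13*y^3 + 51*y^2 - 35*y - 100) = y*(y - 5)*(y^3 - 8*y^2 + 11*y + 20) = y*(y - 5)*(y - 4)*(y^2 - 4*y - 5) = y*(y - 5)^2*(y - 4)*(y + 1)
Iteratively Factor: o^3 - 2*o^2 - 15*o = (o - 5)*(o^2 + 3*o) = (o - 5)*(o + 3)*(o)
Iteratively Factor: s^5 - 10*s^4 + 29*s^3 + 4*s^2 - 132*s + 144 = (s + 2)*(s^4 - 12*s^3 + 53*s^2 - 102*s + 72) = (s - 2)*(s + 2)*(s^3 - 10*s^2 + 33*s - 36) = (s - 4)*(s - 2)*(s + 2)*(s^2 - 6*s + 9) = (s - 4)*(s - 3)*(s - 2)*(s + 2)*(s - 3)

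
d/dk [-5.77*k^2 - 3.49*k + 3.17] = -11.54*k - 3.49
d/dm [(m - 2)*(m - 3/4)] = 2*m - 11/4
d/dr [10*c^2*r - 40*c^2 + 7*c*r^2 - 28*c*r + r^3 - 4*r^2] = 10*c^2 + 14*c*r - 28*c + 3*r^2 - 8*r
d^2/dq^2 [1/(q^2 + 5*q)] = 2*(-q*(q + 5) + (2*q + 5)^2)/(q^3*(q + 5)^3)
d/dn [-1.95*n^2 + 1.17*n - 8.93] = 1.17 - 3.9*n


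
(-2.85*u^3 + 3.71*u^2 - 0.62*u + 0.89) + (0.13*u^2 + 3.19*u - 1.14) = -2.85*u^3 + 3.84*u^2 + 2.57*u - 0.25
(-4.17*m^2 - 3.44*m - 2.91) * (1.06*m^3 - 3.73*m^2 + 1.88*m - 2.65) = -4.4202*m^5 + 11.9077*m^4 + 1.907*m^3 + 15.4376*m^2 + 3.6452*m + 7.7115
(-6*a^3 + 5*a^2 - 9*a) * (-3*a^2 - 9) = 18*a^5 - 15*a^4 + 81*a^3 - 45*a^2 + 81*a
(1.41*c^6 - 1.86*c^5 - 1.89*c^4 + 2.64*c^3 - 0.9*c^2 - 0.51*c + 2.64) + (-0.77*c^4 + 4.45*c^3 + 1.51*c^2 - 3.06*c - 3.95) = 1.41*c^6 - 1.86*c^5 - 2.66*c^4 + 7.09*c^3 + 0.61*c^2 - 3.57*c - 1.31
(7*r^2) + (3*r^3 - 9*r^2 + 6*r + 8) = 3*r^3 - 2*r^2 + 6*r + 8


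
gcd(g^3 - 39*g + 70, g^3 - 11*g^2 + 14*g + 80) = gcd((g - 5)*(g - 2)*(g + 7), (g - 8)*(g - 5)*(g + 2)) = g - 5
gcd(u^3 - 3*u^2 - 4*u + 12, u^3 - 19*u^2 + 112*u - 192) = u - 3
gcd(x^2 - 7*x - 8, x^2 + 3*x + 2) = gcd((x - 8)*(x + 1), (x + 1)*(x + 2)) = x + 1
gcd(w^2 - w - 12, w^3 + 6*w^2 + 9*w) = w + 3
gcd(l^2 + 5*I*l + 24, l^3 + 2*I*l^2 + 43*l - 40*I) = l + 8*I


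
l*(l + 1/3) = l^2 + l/3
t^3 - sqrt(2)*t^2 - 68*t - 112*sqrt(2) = (t - 7*sqrt(2))*(t + 2*sqrt(2))*(t + 4*sqrt(2))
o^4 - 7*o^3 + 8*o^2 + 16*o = o*(o - 4)^2*(o + 1)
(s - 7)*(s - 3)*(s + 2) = s^3 - 8*s^2 + s + 42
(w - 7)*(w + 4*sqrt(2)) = w^2 - 7*w + 4*sqrt(2)*w - 28*sqrt(2)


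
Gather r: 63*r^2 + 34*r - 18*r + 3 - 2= 63*r^2 + 16*r + 1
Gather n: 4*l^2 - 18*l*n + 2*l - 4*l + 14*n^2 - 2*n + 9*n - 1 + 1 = 4*l^2 - 2*l + 14*n^2 + n*(7 - 18*l)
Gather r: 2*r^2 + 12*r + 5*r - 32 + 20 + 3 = 2*r^2 + 17*r - 9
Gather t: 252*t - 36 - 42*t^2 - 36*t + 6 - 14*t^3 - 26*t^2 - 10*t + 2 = -14*t^3 - 68*t^2 + 206*t - 28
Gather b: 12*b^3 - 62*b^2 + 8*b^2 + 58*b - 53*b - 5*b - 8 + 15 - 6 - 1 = 12*b^3 - 54*b^2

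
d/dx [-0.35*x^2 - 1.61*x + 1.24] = -0.7*x - 1.61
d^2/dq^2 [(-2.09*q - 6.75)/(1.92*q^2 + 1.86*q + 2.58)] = (-(2.09*q + 6.75)*(3.84*q + 1.86)*(7.68*q + 3.72) + (24.0768*q + 33.6948)*(1.92*q^2 + 1.86*q + 2.58))/(1.92*q^2 + 1.86*q + 2.58)^3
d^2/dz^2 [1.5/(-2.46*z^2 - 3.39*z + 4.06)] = (18.1548*z^2 + 25.0182*z - 1.5*(4.92*z + 3.39)*(9.84*z + 6.78) - 29.9628)/(2.46*z^2 + 3.39*z - 4.06)^3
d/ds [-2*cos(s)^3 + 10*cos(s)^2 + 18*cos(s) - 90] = 2*(3*cos(s)^2 - 10*cos(s) - 9)*sin(s)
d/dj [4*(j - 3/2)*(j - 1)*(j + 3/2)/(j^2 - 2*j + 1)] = (4*j^2 - 8*j + 9)/(j^2 - 2*j + 1)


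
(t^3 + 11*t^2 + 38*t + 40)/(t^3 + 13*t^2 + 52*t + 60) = (t + 4)/(t + 6)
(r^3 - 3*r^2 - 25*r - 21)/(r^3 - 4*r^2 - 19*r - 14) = (r + 3)/(r + 2)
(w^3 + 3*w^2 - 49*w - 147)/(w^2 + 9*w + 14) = (w^2 - 4*w - 21)/(w + 2)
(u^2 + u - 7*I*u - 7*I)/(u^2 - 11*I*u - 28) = (u + 1)/(u - 4*I)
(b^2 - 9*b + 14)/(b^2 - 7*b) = (b - 2)/b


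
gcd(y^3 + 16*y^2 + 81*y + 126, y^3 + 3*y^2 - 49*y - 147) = y^2 + 10*y + 21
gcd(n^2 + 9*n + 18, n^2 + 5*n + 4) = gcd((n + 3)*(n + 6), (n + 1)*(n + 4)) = 1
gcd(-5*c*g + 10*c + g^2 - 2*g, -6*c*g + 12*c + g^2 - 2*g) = g - 2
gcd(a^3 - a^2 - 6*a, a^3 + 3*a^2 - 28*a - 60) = a + 2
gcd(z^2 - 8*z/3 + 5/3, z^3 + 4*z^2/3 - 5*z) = z - 5/3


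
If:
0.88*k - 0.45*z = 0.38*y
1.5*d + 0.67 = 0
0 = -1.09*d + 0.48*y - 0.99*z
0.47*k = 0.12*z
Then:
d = -0.45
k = 0.10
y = -0.23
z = 0.38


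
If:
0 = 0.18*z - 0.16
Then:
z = 0.89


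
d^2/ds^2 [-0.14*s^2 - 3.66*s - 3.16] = -0.280000000000000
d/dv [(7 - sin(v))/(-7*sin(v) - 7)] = 8*cos(v)/(7*(sin(v) + 1)^2)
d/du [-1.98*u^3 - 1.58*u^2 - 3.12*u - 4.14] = -5.94*u^2 - 3.16*u - 3.12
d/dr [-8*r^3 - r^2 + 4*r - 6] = -24*r^2 - 2*r + 4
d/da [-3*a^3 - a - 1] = -9*a^2 - 1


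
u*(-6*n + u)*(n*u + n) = -6*n^2*u^2 - 6*n^2*u + n*u^3 + n*u^2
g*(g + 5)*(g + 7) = g^3 + 12*g^2 + 35*g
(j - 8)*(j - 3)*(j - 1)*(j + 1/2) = j^4 - 23*j^3/2 + 29*j^2 - 13*j/2 - 12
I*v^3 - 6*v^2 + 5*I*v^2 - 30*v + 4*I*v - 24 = (v + 4)*(v + 6*I)*(I*v + I)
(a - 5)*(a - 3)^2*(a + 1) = a^4 - 10*a^3 + 28*a^2 - 6*a - 45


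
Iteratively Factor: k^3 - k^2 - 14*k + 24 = (k - 3)*(k^2 + 2*k - 8) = (k - 3)*(k - 2)*(k + 4)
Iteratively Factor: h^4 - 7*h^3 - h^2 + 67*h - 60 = (h - 5)*(h^3 - 2*h^2 - 11*h + 12) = (h - 5)*(h - 1)*(h^2 - h - 12) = (h - 5)*(h - 1)*(h + 3)*(h - 4)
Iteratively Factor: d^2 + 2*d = (d + 2)*(d)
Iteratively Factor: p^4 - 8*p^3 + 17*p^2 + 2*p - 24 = (p - 4)*(p^3 - 4*p^2 + p + 6) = (p - 4)*(p + 1)*(p^2 - 5*p + 6) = (p - 4)*(p - 3)*(p + 1)*(p - 2)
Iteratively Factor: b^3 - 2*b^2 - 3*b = (b)*(b^2 - 2*b - 3) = b*(b + 1)*(b - 3)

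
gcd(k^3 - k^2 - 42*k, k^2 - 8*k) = k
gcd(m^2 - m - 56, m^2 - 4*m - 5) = 1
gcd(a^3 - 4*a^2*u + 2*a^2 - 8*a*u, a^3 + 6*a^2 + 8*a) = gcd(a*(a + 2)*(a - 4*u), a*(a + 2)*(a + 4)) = a^2 + 2*a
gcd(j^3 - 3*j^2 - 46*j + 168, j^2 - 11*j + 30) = j - 6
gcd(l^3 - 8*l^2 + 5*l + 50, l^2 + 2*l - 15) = 1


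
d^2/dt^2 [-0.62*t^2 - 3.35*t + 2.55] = -1.24000000000000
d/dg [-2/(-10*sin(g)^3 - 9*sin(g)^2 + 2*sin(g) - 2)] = 4*(-15*sin(g)^2 - 9*sin(g) + 1)*cos(g)/(10*sin(g)^3 + 9*sin(g)^2 - 2*sin(g) + 2)^2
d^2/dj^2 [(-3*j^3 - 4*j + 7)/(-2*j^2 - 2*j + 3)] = 46*(2*j^3 - 6*j^2 + 3*j - 2)/(8*j^6 + 24*j^5 - 12*j^4 - 64*j^3 + 18*j^2 + 54*j - 27)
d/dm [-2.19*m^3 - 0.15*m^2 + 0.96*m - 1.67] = -6.57*m^2 - 0.3*m + 0.96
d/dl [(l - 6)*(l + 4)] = 2*l - 2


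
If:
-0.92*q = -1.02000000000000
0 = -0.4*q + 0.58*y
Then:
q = 1.11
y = 0.76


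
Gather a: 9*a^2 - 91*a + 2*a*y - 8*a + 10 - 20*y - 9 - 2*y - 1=9*a^2 + a*(2*y - 99) - 22*y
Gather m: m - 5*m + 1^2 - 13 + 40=28 - 4*m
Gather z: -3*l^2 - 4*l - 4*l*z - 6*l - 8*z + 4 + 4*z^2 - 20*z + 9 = -3*l^2 - 10*l + 4*z^2 + z*(-4*l - 28) + 13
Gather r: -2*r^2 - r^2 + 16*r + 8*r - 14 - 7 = -3*r^2 + 24*r - 21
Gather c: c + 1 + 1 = c + 2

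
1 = 1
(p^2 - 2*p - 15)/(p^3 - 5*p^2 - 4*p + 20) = (p + 3)/(p^2 - 4)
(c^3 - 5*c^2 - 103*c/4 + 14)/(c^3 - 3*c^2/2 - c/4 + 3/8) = 2*(2*c^2 - 9*c - 56)/(4*c^2 - 4*c - 3)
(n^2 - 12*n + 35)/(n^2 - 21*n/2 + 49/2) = 2*(n - 5)/(2*n - 7)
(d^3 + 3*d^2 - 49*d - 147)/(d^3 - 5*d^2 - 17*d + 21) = (d + 7)/(d - 1)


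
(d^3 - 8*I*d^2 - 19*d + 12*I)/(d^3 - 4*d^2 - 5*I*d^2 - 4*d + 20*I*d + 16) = (d - 3*I)/(d - 4)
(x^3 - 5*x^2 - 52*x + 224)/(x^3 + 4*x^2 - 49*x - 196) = (x^2 - 12*x + 32)/(x^2 - 3*x - 28)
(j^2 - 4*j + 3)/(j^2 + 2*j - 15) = (j - 1)/(j + 5)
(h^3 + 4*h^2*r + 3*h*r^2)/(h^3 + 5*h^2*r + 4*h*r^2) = (h + 3*r)/(h + 4*r)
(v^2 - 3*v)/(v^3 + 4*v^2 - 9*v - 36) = v/(v^2 + 7*v + 12)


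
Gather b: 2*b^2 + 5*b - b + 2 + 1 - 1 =2*b^2 + 4*b + 2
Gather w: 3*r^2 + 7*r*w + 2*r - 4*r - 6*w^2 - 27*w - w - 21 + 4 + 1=3*r^2 - 2*r - 6*w^2 + w*(7*r - 28) - 16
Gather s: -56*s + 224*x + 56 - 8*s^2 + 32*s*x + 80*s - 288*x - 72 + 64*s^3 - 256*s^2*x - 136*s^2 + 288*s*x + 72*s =64*s^3 + s^2*(-256*x - 144) + s*(320*x + 96) - 64*x - 16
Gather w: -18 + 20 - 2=0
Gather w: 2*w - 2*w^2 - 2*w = -2*w^2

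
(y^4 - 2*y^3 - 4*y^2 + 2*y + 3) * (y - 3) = y^5 - 5*y^4 + 2*y^3 + 14*y^2 - 3*y - 9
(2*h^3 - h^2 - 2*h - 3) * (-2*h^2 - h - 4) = -4*h^5 - 3*h^3 + 12*h^2 + 11*h + 12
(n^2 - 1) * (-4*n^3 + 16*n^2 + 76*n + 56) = -4*n^5 + 16*n^4 + 80*n^3 + 40*n^2 - 76*n - 56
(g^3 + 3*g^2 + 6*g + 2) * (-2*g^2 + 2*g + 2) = -2*g^5 - 4*g^4 - 4*g^3 + 14*g^2 + 16*g + 4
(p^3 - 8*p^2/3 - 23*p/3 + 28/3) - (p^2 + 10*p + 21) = p^3 - 11*p^2/3 - 53*p/3 - 35/3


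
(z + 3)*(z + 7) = z^2 + 10*z + 21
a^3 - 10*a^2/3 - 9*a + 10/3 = (a - 5)*(a - 1/3)*(a + 2)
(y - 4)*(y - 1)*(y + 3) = y^3 - 2*y^2 - 11*y + 12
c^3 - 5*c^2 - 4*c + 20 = (c - 5)*(c - 2)*(c + 2)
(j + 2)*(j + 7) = j^2 + 9*j + 14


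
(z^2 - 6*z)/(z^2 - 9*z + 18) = z/(z - 3)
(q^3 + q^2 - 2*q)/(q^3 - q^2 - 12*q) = (-q^2 - q + 2)/(-q^2 + q + 12)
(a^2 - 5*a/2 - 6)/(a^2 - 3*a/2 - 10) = (2*a + 3)/(2*a + 5)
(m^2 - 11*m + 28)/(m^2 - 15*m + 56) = (m - 4)/(m - 8)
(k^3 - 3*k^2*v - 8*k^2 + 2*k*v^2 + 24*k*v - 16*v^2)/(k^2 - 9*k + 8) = (k^2 - 3*k*v + 2*v^2)/(k - 1)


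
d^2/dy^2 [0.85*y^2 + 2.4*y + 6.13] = 1.70000000000000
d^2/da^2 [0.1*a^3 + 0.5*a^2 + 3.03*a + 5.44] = 0.6*a + 1.0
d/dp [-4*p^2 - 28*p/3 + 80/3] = -8*p - 28/3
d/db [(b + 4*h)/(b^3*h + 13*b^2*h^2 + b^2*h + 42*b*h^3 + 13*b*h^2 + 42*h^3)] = (b^3 + 13*b^2*h + b^2 + 42*b*h^2 + 13*b*h + 42*h^2 - (b + 4*h)*(3*b^2 + 26*b*h + 2*b + 42*h^2 + 13*h))/(h*(b^3 + 13*b^2*h + b^2 + 42*b*h^2 + 13*b*h + 42*h^2)^2)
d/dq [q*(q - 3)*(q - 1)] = 3*q^2 - 8*q + 3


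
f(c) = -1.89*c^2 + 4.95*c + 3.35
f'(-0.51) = 6.88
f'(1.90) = -2.23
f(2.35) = 4.54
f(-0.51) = 0.33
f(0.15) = 4.05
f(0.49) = 5.32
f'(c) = 4.95 - 3.78*c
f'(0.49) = 3.10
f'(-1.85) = 11.94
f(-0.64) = -0.59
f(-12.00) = -328.21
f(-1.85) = -12.28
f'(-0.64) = 7.37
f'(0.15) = 4.38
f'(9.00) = -29.07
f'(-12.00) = 50.31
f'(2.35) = -3.93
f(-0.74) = -1.35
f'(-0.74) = 7.75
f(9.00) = -105.19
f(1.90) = 5.93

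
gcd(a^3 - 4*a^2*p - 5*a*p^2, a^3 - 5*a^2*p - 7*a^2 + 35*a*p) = -a^2 + 5*a*p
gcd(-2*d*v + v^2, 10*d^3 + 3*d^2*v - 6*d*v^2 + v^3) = -2*d + v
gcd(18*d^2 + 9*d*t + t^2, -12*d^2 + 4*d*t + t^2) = 6*d + t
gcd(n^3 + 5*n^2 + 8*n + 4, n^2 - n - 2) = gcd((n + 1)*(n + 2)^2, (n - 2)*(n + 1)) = n + 1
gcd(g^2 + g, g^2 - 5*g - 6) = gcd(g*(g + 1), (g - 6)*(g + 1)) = g + 1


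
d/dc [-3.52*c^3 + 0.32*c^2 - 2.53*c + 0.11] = -10.56*c^2 + 0.64*c - 2.53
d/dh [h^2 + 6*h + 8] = 2*h + 6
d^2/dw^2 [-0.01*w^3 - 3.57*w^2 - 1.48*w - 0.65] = -0.06*w - 7.14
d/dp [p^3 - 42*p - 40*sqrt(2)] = 3*p^2 - 42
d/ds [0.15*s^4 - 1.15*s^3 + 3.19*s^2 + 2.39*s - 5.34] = 0.6*s^3 - 3.45*s^2 + 6.38*s + 2.39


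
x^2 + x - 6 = (x - 2)*(x + 3)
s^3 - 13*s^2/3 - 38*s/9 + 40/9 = (s - 5)*(s - 2/3)*(s + 4/3)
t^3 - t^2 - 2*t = t*(t - 2)*(t + 1)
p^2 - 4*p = p*(p - 4)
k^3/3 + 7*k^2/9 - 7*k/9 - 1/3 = (k/3 + 1)*(k - 1)*(k + 1/3)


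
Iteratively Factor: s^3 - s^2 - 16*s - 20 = (s + 2)*(s^2 - 3*s - 10) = (s + 2)^2*(s - 5)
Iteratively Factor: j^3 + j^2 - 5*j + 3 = (j - 1)*(j^2 + 2*j - 3) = (j - 1)^2*(j + 3)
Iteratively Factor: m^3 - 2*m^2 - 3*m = (m - 3)*(m^2 + m) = m*(m - 3)*(m + 1)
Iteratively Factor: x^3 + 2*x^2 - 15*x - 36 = (x + 3)*(x^2 - x - 12) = (x - 4)*(x + 3)*(x + 3)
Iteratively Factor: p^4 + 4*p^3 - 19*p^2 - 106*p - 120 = (p + 4)*(p^3 - 19*p - 30) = (p + 2)*(p + 4)*(p^2 - 2*p - 15) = (p + 2)*(p + 3)*(p + 4)*(p - 5)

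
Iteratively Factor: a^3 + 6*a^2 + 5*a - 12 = (a + 4)*(a^2 + 2*a - 3) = (a + 3)*(a + 4)*(a - 1)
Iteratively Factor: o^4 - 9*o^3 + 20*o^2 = (o)*(o^3 - 9*o^2 + 20*o) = o*(o - 5)*(o^2 - 4*o) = o*(o - 5)*(o - 4)*(o)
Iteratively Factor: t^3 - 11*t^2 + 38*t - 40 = (t - 2)*(t^2 - 9*t + 20) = (t - 4)*(t - 2)*(t - 5)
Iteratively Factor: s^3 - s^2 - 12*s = (s)*(s^2 - s - 12) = s*(s + 3)*(s - 4)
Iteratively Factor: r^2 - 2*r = (r - 2)*(r)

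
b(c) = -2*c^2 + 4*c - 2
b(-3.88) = -47.63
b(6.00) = -50.00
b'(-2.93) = 15.72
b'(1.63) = -2.52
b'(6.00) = -20.00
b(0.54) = -0.42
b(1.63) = -0.79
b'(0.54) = 1.84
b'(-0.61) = 6.44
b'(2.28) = -5.12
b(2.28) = -3.28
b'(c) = 4 - 4*c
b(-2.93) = -30.89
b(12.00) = -242.00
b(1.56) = -0.63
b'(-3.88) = 19.52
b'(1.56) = -2.24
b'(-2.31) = 13.24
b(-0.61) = -5.18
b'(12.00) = -44.00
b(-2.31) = -21.91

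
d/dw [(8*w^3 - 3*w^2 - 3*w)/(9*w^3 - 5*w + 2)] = (27*w^4 - 26*w^3 + 63*w^2 - 12*w - 6)/(81*w^6 - 90*w^4 + 36*w^3 + 25*w^2 - 20*w + 4)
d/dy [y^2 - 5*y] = 2*y - 5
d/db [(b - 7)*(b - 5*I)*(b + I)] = 3*b^2 + b*(-14 - 8*I) + 5 + 28*I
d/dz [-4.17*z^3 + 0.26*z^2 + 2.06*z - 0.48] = -12.51*z^2 + 0.52*z + 2.06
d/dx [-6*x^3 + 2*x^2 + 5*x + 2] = -18*x^2 + 4*x + 5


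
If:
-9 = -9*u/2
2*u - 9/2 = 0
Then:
No Solution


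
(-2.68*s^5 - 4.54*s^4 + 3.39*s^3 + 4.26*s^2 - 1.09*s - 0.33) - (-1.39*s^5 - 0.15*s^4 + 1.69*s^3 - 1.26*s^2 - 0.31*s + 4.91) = -1.29*s^5 - 4.39*s^4 + 1.7*s^3 + 5.52*s^2 - 0.78*s - 5.24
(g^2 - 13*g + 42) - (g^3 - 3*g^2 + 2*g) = -g^3 + 4*g^2 - 15*g + 42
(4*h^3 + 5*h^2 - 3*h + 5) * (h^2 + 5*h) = 4*h^5 + 25*h^4 + 22*h^3 - 10*h^2 + 25*h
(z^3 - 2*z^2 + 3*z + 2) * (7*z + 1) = 7*z^4 - 13*z^3 + 19*z^2 + 17*z + 2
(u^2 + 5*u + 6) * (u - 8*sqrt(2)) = u^3 - 8*sqrt(2)*u^2 + 5*u^2 - 40*sqrt(2)*u + 6*u - 48*sqrt(2)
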